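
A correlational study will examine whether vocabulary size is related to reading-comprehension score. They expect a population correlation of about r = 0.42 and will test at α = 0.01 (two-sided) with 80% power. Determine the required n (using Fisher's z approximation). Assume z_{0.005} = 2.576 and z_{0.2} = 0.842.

n = 62

Fisher's z: C = ½·ln((1+r)/(1−r)) = ½·ln(2.4483) = 0.4477.
n = ((z_{α/2} + z_β)/C)² + 3.
(2.576 + 0.842) / 0.4477 = 3.418 / 0.4477 = 7.635.
n = 7.635² + 3 = 58.29 + 3 = 61.3.
Round up.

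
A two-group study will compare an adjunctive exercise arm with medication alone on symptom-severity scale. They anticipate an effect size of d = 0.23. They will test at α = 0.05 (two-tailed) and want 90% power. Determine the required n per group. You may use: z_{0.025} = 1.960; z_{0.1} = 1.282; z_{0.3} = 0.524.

n = 398 per group

For two independent groups with equal n: n = 2·((z_{α/2} + z_β) / d)².
z_{α/2} + z_β = 1.960 + 1.282 = 3.242.
n = 2 × (3.242 / 0.23)² = 2 × 14.096² = 2 × 198.69 = 397.4.
Round up to the next whole participant.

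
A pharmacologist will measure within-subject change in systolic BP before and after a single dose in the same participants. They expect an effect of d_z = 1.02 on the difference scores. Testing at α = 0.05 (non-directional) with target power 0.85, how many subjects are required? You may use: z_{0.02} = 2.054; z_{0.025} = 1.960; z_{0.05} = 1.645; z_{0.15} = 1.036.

For a paired (one-sample on differences) test: n = ((z_{α/2} + z_β) / d)².
z_{α/2} + z_β = 1.960 + 1.036 = 2.996.
n = (2.996 / 1.02)² = 2.937² = 8.63.
Round up.

n = 9 pairs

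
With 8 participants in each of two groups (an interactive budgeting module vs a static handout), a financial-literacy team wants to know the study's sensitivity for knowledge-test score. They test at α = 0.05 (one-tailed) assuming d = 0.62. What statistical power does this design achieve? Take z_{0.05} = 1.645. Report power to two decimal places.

power ≈ 0.34

For two equal groups, power = Φ(d·√(n/2) − z_{α}).
d·√(n/2) = 0.62 × √(8/2) = 0.62 × 2.000 = 1.240.
z_β = 1.240 − 1.645 = -0.405.
Power = Φ(-0.405) = 0.343.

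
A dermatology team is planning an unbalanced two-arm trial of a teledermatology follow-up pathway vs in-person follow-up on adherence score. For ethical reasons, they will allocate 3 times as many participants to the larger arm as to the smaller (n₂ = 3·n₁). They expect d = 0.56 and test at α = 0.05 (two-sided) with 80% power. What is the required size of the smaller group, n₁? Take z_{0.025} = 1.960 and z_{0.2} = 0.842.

n₁ = 34

With allocation ratio k = n₂/n₁ = 3, Var(x̄₁−x̄₂) = σ²(1/n₁ + 1/(k·n₁)) = σ²·(k+1)/(k·n₁).
So n₁ = (1 + 1/k)·((z_{α/2} + z_β)/d)² = 1.333 × (2.802/0.56)².
n₁ = 1.333 × 25.04 = 33.4.
Round up: n₁ = 34, giving n₂ = 3 × 34 = 102.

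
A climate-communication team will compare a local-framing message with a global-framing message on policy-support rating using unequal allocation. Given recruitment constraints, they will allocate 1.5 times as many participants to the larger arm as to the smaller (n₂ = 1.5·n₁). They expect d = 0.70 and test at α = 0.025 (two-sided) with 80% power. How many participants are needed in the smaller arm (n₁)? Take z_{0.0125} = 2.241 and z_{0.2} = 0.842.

With allocation ratio k = n₂/n₁ = 1.5, Var(x̄₁−x̄₂) = σ²(1/n₁ + 1/(k·n₁)) = σ²·(k+1)/(k·n₁).
So n₁ = (1 + 1/k)·((z_{α/2} + z_β)/d)² = 1.667 × (3.083/0.70)².
n₁ = 1.667 × 19.40 = 32.3.
Round up: n₁ = 33, giving n₂ = ⌈1.5 × 33⌉ = ⌈49.5⌉ = 50.

n₁ = 33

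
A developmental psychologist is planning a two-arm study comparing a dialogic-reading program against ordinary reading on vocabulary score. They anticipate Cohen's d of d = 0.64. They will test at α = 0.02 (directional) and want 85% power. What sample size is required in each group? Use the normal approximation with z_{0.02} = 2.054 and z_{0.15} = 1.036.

For two independent groups with equal n: n = 2·((z_{α} + z_β) / d)².
z_{α} + z_β = 2.054 + 1.036 = 3.090.
n = 2 × (3.090 / 0.64)² = 2 × 4.828² = 2 × 23.31 = 46.6.
Round up to the next whole participant.

n = 47 per group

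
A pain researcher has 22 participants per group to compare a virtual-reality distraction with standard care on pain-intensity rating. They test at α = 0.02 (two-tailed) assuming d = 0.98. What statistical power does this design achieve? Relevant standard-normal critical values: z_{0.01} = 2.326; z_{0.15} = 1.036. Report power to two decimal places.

power ≈ 0.82

For two equal groups, power = Φ(d·√(n/2) − z_{α/2}).
d·√(n/2) = 0.98 × √(22/2) = 0.98 × 3.317 = 3.250.
z_β = 3.250 − 2.326 = 0.924.
Power = Φ(0.924) = 0.822.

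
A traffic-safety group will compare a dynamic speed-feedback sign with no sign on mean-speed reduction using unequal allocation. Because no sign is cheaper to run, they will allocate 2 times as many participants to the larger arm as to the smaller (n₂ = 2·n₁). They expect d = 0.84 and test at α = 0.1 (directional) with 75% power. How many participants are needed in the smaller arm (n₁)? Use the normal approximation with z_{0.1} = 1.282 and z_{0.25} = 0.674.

With allocation ratio k = n₂/n₁ = 2, Var(x̄₁−x̄₂) = σ²(1/n₁ + 1/(k·n₁)) = σ²·(k+1)/(k·n₁).
So n₁ = (1 + 1/k)·((z_{α} + z_β)/d)² = 1.500 × (1.956/0.84)².
n₁ = 1.500 × 5.42 = 8.1.
Round up: n₁ = 9, giving n₂ = 2 × 9 = 18.

n₁ = 9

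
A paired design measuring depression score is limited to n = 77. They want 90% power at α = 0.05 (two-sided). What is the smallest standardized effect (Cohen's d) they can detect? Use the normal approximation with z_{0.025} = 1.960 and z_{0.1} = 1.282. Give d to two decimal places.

For a single sample (or paired design) of n = 77: d_min = (z_{α/2} + z_β)/√n.
z-sum = 1.960 + 1.282 = 3.242.
d_min = 3.242 / √77 = 3.242 / 8.775 = 0.369.

d_min ≈ 0.37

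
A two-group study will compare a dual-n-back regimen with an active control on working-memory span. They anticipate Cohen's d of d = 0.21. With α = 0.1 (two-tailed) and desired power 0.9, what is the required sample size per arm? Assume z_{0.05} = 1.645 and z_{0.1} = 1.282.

For two independent groups with equal n: n = 2·((z_{α/2} + z_β) / d)².
z_{α/2} + z_β = 1.645 + 1.282 = 2.927.
n = 2 × (2.927 / 0.21)² = 2 × 13.938² = 2 × 194.27 = 388.5.
Round up to the next whole participant.

n = 389 per group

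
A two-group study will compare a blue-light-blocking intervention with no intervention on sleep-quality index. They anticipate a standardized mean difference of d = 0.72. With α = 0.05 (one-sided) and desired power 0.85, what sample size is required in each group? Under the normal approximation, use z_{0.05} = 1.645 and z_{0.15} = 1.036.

n = 28 per group

For two independent groups with equal n: n = 2·((z_{α} + z_β) / d)².
z_{α} + z_β = 1.645 + 1.036 = 2.681.
n = 2 × (2.681 / 0.72)² = 2 × 3.724² = 2 × 13.87 = 27.7.
Round up to the next whole participant.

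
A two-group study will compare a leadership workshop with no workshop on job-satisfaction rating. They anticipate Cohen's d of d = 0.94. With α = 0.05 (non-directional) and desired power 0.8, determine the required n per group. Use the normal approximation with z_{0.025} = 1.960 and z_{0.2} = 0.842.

For two independent groups with equal n: n = 2·((z_{α/2} + z_β) / d)².
z_{α/2} + z_β = 1.960 + 0.842 = 2.802.
n = 2 × (2.802 / 0.94)² = 2 × 2.981² = 2 × 8.89 = 17.8.
Round up to the next whole participant.

n = 18 per group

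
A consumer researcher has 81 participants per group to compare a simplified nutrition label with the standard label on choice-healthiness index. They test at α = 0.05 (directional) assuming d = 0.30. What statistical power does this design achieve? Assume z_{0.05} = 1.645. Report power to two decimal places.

power ≈ 0.60

For two equal groups, power = Φ(d·√(n/2) − z_{α}).
d·√(n/2) = 0.30 × √(81/2) = 0.30 × 6.364 = 1.909.
z_β = 1.909 − 1.645 = 0.264.
Power = Φ(0.264) = 0.604.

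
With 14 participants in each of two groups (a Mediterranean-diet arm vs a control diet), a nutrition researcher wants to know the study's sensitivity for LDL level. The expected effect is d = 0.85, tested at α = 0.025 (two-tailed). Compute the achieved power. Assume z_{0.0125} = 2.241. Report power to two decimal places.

For two equal groups, power = Φ(d·√(n/2) − z_{α/2}).
d·√(n/2) = 0.85 × √(14/2) = 0.85 × 2.646 = 2.249.
z_β = 2.249 − 2.241 = 0.008.
Power = Φ(0.008) = 0.503.

power ≈ 0.50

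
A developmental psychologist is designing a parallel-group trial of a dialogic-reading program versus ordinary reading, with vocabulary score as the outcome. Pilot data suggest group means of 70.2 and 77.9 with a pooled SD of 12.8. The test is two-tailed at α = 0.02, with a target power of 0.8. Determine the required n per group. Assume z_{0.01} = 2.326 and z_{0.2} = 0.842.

n = 56 per group

Cohen's d = |M₁ − M₂| / SD_pooled = |70.2 − 77.9| / 12.8 = 7.7 / 12.8 = 0.602.
For two independent groups with equal n: n = 2·((z_{α/2} + z_β) / d)².
z_{α/2} + z_β = 2.326 + 0.842 = 3.168.
n = 2 × (3.168 / 0.602)² = 2 × 5.262² = 2 × 27.69 = 55.4.
Round up to the next whole participant.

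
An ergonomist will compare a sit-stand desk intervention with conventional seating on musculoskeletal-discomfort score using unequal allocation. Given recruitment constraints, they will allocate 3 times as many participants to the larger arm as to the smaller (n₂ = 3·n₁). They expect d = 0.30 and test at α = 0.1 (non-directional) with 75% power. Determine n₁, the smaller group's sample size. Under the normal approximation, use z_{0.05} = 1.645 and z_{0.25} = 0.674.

With allocation ratio k = n₂/n₁ = 3, Var(x̄₁−x̄₂) = σ²(1/n₁ + 1/(k·n₁)) = σ²·(k+1)/(k·n₁).
So n₁ = (1 + 1/k)·((z_{α/2} + z_β)/d)² = 1.333 × (2.319/0.30)².
n₁ = 1.333 × 59.75 = 79.7.
Round up: n₁ = 80, giving n₂ = 3 × 80 = 240.

n₁ = 80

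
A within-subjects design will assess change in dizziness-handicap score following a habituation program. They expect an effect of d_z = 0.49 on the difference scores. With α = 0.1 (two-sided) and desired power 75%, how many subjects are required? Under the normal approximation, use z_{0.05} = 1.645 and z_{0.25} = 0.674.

For a paired (one-sample on differences) test: n = ((z_{α/2} + z_β) / d)².
z_{α/2} + z_β = 1.645 + 0.674 = 2.319.
n = (2.319 / 0.49)² = 4.733² = 22.40.
Round up.

n = 23 pairs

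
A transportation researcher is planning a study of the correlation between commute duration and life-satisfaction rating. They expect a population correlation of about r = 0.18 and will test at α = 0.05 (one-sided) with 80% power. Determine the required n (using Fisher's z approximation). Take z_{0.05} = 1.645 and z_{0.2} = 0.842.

n = 190

Fisher's z: C = ½·ln((1+r)/(1−r)) = ½·ln(1.4390) = 0.1820.
n = ((z_{α} + z_β)/C)² + 3.
(1.645 + 0.842) / 0.1820 = 2.487 / 0.1820 = 13.665.
n = 13.665² + 3 = 186.73 + 3 = 189.7.
Round up.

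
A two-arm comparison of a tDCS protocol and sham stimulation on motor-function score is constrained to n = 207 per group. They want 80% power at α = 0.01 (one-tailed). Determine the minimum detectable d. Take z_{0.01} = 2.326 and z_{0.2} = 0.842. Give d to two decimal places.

For two independent groups of n = 207 each: d_min = (z_{α} + z_β)·√(2/n).
z-sum = 2.326 + 0.842 = 3.168.
d_min = 3.168 × √(2/207) = 3.168 × 0.0983 = 0.311.

d_min ≈ 0.31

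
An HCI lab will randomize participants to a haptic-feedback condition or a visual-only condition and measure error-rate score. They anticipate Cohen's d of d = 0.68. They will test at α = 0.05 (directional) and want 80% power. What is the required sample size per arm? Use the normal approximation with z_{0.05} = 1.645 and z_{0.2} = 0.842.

n = 27 per group

For two independent groups with equal n: n = 2·((z_{α} + z_β) / d)².
z_{α} + z_β = 1.645 + 0.842 = 2.487.
n = 2 × (2.487 / 0.68)² = 2 × 3.657² = 2 × 13.38 = 26.8.
Round up to the next whole participant.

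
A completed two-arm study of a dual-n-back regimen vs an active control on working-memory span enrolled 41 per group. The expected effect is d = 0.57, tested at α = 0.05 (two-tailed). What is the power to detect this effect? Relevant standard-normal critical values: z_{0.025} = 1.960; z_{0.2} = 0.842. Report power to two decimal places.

For two equal groups, power = Φ(d·√(n/2) − z_{α/2}).
d·√(n/2) = 0.57 × √(41/2) = 0.57 × 4.528 = 2.581.
z_β = 2.581 − 1.960 = 0.621.
Power = Φ(0.621) = 0.733.

power ≈ 0.73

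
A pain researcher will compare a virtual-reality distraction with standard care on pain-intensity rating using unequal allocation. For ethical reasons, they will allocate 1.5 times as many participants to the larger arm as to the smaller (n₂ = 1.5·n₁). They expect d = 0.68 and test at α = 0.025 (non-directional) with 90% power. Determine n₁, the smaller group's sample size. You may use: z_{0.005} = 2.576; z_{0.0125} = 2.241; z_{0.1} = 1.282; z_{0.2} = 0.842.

n₁ = 45

With allocation ratio k = n₂/n₁ = 1.5, Var(x̄₁−x̄₂) = σ²(1/n₁ + 1/(k·n₁)) = σ²·(k+1)/(k·n₁).
So n₁ = (1 + 1/k)·((z_{α/2} + z_β)/d)² = 1.667 × (3.523/0.68)².
n₁ = 1.667 × 26.84 = 44.7.
Round up: n₁ = 45, giving n₂ = ⌈1.5 × 45⌉ = ⌈67.5⌉ = 68.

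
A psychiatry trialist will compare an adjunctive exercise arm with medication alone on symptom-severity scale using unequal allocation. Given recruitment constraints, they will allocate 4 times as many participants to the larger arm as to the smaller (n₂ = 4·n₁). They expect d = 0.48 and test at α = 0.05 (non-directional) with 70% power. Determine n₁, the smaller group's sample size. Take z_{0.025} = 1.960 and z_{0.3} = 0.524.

n₁ = 34

With allocation ratio k = n₂/n₁ = 4, Var(x̄₁−x̄₂) = σ²(1/n₁ + 1/(k·n₁)) = σ²·(k+1)/(k·n₁).
So n₁ = (1 + 1/k)·((z_{α/2} + z_β)/d)² = 1.250 × (2.484/0.48)².
n₁ = 1.250 × 26.78 = 33.5.
Round up: n₁ = 34, giving n₂ = 4 × 34 = 136.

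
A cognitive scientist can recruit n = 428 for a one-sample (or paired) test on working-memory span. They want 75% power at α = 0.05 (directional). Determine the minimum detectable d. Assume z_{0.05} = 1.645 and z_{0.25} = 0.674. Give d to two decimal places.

d_min ≈ 0.11

For a single sample (or paired design) of n = 428: d_min = (z_{α} + z_β)/√n.
z-sum = 1.645 + 0.674 = 2.319.
d_min = 2.319 / √428 = 2.319 / 20.688 = 0.112.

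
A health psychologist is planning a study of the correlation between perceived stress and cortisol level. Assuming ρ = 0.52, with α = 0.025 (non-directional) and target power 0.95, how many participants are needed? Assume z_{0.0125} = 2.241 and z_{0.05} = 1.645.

n = 49

Fisher's z: C = ½·ln((1+r)/(1−r)) = ½·ln(3.1667) = 0.5763.
n = ((z_{α/2} + z_β)/C)² + 3.
(2.241 + 1.645) / 0.5763 = 3.886 / 0.5763 = 6.743.
n = 6.743² + 3 = 45.47 + 3 = 48.5.
Round up.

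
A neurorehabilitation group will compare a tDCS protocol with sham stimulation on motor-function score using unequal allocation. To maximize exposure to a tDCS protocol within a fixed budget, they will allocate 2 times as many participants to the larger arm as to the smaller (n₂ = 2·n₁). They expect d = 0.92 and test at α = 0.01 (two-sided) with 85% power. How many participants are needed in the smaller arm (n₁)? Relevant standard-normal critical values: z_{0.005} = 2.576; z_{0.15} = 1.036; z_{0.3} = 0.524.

n₁ = 24

With allocation ratio k = n₂/n₁ = 2, Var(x̄₁−x̄₂) = σ²(1/n₁ + 1/(k·n₁)) = σ²·(k+1)/(k·n₁).
So n₁ = (1 + 1/k)·((z_{α/2} + z_β)/d)² = 1.500 × (3.612/0.92)².
n₁ = 1.500 × 15.41 = 23.1.
Round up: n₁ = 24, giving n₂ = 2 × 24 = 48.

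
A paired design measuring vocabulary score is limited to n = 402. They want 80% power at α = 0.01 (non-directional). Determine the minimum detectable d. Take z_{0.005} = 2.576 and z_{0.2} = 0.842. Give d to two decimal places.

d_min ≈ 0.17

For a single sample (or paired design) of n = 402: d_min = (z_{α/2} + z_β)/√n.
z-sum = 2.576 + 0.842 = 3.418.
d_min = 3.418 / √402 = 3.418 / 20.050 = 0.170.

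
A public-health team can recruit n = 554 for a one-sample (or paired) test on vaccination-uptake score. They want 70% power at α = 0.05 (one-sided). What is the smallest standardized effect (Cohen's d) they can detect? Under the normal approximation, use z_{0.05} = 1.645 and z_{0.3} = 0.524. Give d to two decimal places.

d_min ≈ 0.09

For a single sample (or paired design) of n = 554: d_min = (z_{α} + z_β)/√n.
z-sum = 1.645 + 0.524 = 2.169.
d_min = 2.169 / √554 = 2.169 / 23.537 = 0.092.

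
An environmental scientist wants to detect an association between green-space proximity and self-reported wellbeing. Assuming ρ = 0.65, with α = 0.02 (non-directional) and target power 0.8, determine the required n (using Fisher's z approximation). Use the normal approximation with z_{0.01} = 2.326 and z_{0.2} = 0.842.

Fisher's z: C = ½·ln((1+r)/(1−r)) = ½·ln(4.7143) = 0.7753.
n = ((z_{α/2} + z_β)/C)² + 3.
(2.326 + 0.842) / 0.7753 = 3.168 / 0.7753 = 4.086.
n = 4.086² + 3 = 16.70 + 3 = 19.7.
Round up.

n = 20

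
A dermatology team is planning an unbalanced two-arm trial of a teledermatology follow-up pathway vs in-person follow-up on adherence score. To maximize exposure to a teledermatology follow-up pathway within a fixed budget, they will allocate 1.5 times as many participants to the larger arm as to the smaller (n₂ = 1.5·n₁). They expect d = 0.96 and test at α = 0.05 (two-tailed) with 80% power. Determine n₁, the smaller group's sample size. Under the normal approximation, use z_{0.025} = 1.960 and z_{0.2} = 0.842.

n₁ = 15

With allocation ratio k = n₂/n₁ = 1.5, Var(x̄₁−x̄₂) = σ²(1/n₁ + 1/(k·n₁)) = σ²·(k+1)/(k·n₁).
So n₁ = (1 + 1/k)·((z_{α/2} + z_β)/d)² = 1.667 × (2.802/0.96)².
n₁ = 1.667 × 8.52 = 14.2.
Round up: n₁ = 15, giving n₂ = ⌈1.5 × 15⌉ = ⌈22.5⌉ = 23.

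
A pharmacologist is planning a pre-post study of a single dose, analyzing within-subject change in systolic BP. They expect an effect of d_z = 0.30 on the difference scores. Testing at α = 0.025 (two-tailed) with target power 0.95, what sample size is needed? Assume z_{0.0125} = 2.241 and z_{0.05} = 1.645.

For a paired (one-sample on differences) test: n = ((z_{α/2} + z_β) / d)².
z_{α/2} + z_β = 2.241 + 1.645 = 3.886.
n = (3.886 / 0.30)² = 12.953² = 167.79.
Round up.

n = 168 pairs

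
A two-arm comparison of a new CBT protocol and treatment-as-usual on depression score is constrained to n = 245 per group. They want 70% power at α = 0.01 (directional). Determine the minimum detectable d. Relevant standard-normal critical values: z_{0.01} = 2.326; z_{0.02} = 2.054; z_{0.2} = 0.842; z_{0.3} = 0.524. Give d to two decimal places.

For two independent groups of n = 245 each: d_min = (z_{α} + z_β)·√(2/n).
z-sum = 2.326 + 0.524 = 2.850.
d_min = 2.850 × √(2/245) = 2.850 × 0.0904 = 0.257.

d_min ≈ 0.26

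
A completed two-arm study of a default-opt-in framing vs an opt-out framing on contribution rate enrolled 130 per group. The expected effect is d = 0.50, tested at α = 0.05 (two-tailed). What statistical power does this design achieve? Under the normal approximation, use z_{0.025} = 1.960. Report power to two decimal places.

power ≈ 0.98

For two equal groups, power = Φ(d·√(n/2) − z_{α/2}).
d·√(n/2) = 0.50 × √(130/2) = 0.50 × 8.062 = 4.031.
z_β = 4.031 − 1.960 = 2.071.
Power = Φ(2.071) = 0.981.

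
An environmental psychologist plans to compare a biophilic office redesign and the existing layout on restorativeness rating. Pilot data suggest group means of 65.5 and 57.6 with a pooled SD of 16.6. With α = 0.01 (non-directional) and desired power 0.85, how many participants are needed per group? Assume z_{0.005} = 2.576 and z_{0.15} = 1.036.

n = 116 per group

Cohen's d = |M₁ − M₂| / SD_pooled = |65.5 − 57.6| / 16.6 = 7.9 / 16.6 = 0.476.
For two independent groups with equal n: n = 2·((z_{α/2} + z_β) / d)².
z_{α/2} + z_β = 2.576 + 1.036 = 3.612.
n = 2 × (3.612 / 0.476)² = 2 × 7.588² = 2 × 57.58 = 115.2.
Round up to the next whole participant.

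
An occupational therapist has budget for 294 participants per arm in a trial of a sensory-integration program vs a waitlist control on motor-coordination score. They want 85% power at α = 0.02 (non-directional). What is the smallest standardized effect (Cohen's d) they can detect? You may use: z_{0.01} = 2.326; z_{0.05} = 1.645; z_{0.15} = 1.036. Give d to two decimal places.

For two independent groups of n = 294 each: d_min = (z_{α/2} + z_β)·√(2/n).
z-sum = 2.326 + 1.036 = 3.362.
d_min = 3.362 × √(2/294) = 3.362 × 0.0825 = 0.277.

d_min ≈ 0.28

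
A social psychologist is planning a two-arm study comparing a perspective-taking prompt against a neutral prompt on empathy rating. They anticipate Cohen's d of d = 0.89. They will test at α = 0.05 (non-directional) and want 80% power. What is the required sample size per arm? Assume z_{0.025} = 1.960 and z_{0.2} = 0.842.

n = 20 per group

For two independent groups with equal n: n = 2·((z_{α/2} + z_β) / d)².
z_{α/2} + z_β = 1.960 + 0.842 = 2.802.
n = 2 × (2.802 / 0.89)² = 2 × 3.148² = 2 × 9.91 = 19.8.
Round up to the next whole participant.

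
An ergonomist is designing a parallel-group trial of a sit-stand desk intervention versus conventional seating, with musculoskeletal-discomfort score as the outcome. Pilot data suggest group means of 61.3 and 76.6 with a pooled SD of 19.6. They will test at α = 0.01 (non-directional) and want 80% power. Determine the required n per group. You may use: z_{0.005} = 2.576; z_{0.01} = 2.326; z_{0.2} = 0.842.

n = 39 per group

Cohen's d = |M₁ − M₂| / SD_pooled = |61.3 − 76.6| / 19.6 = 15.3 / 19.6 = 0.781.
For two independent groups with equal n: n = 2·((z_{α/2} + z_β) / d)².
z_{α/2} + z_β = 2.576 + 0.842 = 3.418.
n = 2 × (3.418 / 0.781)² = 2 × 4.376² = 2 × 19.15 = 38.3.
Round up to the next whole participant.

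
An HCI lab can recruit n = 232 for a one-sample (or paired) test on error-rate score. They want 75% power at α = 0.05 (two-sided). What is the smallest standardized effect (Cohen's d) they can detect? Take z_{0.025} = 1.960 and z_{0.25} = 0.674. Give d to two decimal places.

d_min ≈ 0.17

For a single sample (or paired design) of n = 232: d_min = (z_{α/2} + z_β)/√n.
z-sum = 1.960 + 0.674 = 2.634.
d_min = 2.634 / √232 = 2.634 / 15.232 = 0.173.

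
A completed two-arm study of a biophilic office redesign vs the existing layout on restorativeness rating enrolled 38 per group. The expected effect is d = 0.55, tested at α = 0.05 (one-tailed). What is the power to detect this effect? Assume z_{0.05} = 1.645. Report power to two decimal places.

For two equal groups, power = Φ(d·√(n/2) − z_{α}).
d·√(n/2) = 0.55 × √(38/2) = 0.55 × 4.359 = 2.397.
z_β = 2.397 − 1.645 = 0.752.
Power = Φ(0.752) = 0.774.

power ≈ 0.77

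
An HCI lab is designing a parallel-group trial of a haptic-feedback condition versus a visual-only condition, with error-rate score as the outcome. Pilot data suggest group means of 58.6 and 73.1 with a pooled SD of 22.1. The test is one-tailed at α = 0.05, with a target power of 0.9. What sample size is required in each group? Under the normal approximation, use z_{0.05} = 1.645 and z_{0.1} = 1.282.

n = 40 per group

Cohen's d = |M₁ − M₂| / SD_pooled = |58.6 − 73.1| / 22.1 = 14.5 / 22.1 = 0.656.
For two independent groups with equal n: n = 2·((z_{α} + z_β) / d)².
z_{α} + z_β = 1.645 + 1.282 = 2.927.
n = 2 × (2.927 / 0.656)² = 2 × 4.462² = 2 × 19.91 = 39.8.
Round up to the next whole participant.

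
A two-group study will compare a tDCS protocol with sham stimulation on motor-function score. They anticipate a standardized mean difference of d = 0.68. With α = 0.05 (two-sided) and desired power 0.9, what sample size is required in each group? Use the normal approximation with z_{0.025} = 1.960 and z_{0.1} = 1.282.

n = 46 per group

For two independent groups with equal n: n = 2·((z_{α/2} + z_β) / d)².
z_{α/2} + z_β = 1.960 + 1.282 = 3.242.
n = 2 × (3.242 / 0.68)² = 2 × 4.768² = 2 × 22.73 = 45.5.
Round up to the next whole participant.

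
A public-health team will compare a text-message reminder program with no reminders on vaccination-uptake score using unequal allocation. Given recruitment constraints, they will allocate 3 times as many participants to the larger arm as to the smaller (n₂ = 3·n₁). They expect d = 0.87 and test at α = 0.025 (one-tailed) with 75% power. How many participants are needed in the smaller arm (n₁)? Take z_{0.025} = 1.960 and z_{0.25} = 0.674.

With allocation ratio k = n₂/n₁ = 3, Var(x̄₁−x̄₂) = σ²(1/n₁ + 1/(k·n₁)) = σ²·(k+1)/(k·n₁).
So n₁ = (1 + 1/k)·((z_{α} + z_β)/d)² = 1.333 × (2.634/0.87)².
n₁ = 1.333 × 9.17 = 12.2.
Round up: n₁ = 13, giving n₂ = 3 × 13 = 39.

n₁ = 13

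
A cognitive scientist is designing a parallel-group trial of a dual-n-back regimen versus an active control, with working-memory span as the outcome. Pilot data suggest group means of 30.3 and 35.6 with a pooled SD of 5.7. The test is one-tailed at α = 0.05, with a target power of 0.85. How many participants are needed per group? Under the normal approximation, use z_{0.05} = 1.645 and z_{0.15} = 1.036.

n = 17 per group

Cohen's d = |M₁ − M₂| / SD_pooled = |30.3 − 35.6| / 5.7 = 5.3 / 5.7 = 0.930.
For two independent groups with equal n: n = 2·((z_{α} + z_β) / d)².
z_{α} + z_β = 1.645 + 1.036 = 2.681.
n = 2 × (2.681 / 0.930)² = 2 × 2.883² = 2 × 8.31 = 16.6.
Round up to the next whole participant.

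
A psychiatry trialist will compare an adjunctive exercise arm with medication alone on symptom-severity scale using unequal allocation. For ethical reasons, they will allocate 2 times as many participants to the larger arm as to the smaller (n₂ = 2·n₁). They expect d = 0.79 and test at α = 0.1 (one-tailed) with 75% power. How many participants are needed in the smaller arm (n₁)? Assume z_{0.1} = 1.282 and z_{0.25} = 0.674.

n₁ = 10

With allocation ratio k = n₂/n₁ = 2, Var(x̄₁−x̄₂) = σ²(1/n₁ + 1/(k·n₁)) = σ²·(k+1)/(k·n₁).
So n₁ = (1 + 1/k)·((z_{α} + z_β)/d)² = 1.500 × (1.956/0.79)².
n₁ = 1.500 × 6.13 = 9.2.
Round up: n₁ = 10, giving n₂ = 2 × 10 = 20.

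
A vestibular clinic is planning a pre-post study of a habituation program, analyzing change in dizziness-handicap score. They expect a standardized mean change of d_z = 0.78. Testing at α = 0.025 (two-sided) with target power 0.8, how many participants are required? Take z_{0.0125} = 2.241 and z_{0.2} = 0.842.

For a paired (one-sample on differences) test: n = ((z_{α/2} + z_β) / d)².
z_{α/2} + z_β = 2.241 + 0.842 = 3.083.
n = (3.083 / 0.78)² = 3.953² = 15.62.
Round up.

n = 16 pairs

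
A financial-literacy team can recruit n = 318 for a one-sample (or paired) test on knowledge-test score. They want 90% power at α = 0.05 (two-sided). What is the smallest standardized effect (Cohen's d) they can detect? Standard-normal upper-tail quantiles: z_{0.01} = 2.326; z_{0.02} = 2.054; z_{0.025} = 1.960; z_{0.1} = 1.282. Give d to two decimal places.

For a single sample (or paired design) of n = 318: d_min = (z_{α/2} + z_β)/√n.
z-sum = 1.960 + 1.282 = 3.242.
d_min = 3.242 / √318 = 3.242 / 17.833 = 0.182.

d_min ≈ 0.18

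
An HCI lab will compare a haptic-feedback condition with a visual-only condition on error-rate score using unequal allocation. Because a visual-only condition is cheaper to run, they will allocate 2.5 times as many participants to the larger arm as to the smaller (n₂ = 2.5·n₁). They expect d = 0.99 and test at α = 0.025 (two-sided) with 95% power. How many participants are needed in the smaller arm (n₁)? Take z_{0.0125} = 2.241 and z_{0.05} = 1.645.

With allocation ratio k = n₂/n₁ = 2.5, Var(x̄₁−x̄₂) = σ²(1/n₁ + 1/(k·n₁)) = σ²·(k+1)/(k·n₁).
So n₁ = (1 + 1/k)·((z_{α/2} + z_β)/d)² = 1.400 × (3.886/0.99)².
n₁ = 1.400 × 15.41 = 21.6.
Round up: n₁ = 22, giving n₂ = 2.5 × 22 = 55.

n₁ = 22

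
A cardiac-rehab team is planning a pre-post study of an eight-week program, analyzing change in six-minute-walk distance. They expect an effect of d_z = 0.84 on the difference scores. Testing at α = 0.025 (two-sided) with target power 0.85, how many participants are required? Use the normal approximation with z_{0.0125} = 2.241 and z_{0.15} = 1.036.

For a paired (one-sample on differences) test: n = ((z_{α/2} + z_β) / d)².
z_{α/2} + z_β = 2.241 + 1.036 = 3.277.
n = (3.277 / 0.84)² = 3.901² = 15.22.
Round up.

n = 16 pairs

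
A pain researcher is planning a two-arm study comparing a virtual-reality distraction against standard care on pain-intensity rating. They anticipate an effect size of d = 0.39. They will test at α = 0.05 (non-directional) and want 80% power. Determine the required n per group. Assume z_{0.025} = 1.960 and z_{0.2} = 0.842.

n = 104 per group

For two independent groups with equal n: n = 2·((z_{α/2} + z_β) / d)².
z_{α/2} + z_β = 1.960 + 0.842 = 2.802.
n = 2 × (2.802 / 0.39)² = 2 × 7.185² = 2 × 51.62 = 103.2.
Round up to the next whole participant.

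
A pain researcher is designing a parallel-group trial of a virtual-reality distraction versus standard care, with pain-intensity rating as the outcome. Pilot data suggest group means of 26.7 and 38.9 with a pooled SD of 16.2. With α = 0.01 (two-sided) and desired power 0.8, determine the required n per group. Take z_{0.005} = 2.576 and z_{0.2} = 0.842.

Cohen's d = |M₁ − M₂| / SD_pooled = |26.7 − 38.9| / 16.2 = 12.2 / 16.2 = 0.753.
For two independent groups with equal n: n = 2·((z_{α/2} + z_β) / d)².
z_{α/2} + z_β = 2.576 + 0.842 = 3.418.
n = 2 × (3.418 / 0.753)² = 2 × 4.539² = 2 × 20.60 = 41.2.
Round up to the next whole participant.

n = 42 per group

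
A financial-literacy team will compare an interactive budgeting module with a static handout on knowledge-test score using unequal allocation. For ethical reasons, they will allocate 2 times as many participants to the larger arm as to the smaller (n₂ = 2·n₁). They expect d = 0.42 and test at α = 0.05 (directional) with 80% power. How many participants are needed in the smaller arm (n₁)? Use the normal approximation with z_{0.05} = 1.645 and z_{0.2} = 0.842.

With allocation ratio k = n₂/n₁ = 2, Var(x̄₁−x̄₂) = σ²(1/n₁ + 1/(k·n₁)) = σ²·(k+1)/(k·n₁).
So n₁ = (1 + 1/k)·((z_{α} + z_β)/d)² = 1.500 × (2.487/0.42)².
n₁ = 1.500 × 35.06 = 52.6.
Round up: n₁ = 53, giving n₂ = 2 × 53 = 106.

n₁ = 53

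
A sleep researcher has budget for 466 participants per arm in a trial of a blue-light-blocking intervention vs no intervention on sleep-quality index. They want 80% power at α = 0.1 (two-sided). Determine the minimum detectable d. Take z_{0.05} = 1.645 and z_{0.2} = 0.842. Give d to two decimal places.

d_min ≈ 0.16

For two independent groups of n = 466 each: d_min = (z_{α/2} + z_β)·√(2/n).
z-sum = 1.645 + 0.842 = 2.487.
d_min = 2.487 × √(2/466) = 2.487 × 0.0655 = 0.163.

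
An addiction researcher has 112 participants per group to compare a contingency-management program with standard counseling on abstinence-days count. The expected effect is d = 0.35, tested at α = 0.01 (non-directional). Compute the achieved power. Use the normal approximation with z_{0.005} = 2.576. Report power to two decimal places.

power ≈ 0.52

For two equal groups, power = Φ(d·√(n/2) − z_{α/2}).
d·√(n/2) = 0.35 × √(112/2) = 0.35 × 7.483 = 2.619.
z_β = 2.619 − 2.576 = 0.043.
Power = Φ(0.043) = 0.517.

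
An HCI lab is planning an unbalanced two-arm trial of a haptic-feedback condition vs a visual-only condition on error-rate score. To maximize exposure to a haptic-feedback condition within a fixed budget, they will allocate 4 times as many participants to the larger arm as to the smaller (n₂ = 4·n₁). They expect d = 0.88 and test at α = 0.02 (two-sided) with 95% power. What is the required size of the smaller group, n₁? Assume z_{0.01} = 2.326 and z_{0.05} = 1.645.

With allocation ratio k = n₂/n₁ = 4, Var(x̄₁−x̄₂) = σ²(1/n₁ + 1/(k·n₁)) = σ²·(k+1)/(k·n₁).
So n₁ = (1 + 1/k)·((z_{α/2} + z_β)/d)² = 1.250 × (3.971/0.88)².
n₁ = 1.250 × 20.36 = 25.5.
Round up: n₁ = 26, giving n₂ = 4 × 26 = 104.

n₁ = 26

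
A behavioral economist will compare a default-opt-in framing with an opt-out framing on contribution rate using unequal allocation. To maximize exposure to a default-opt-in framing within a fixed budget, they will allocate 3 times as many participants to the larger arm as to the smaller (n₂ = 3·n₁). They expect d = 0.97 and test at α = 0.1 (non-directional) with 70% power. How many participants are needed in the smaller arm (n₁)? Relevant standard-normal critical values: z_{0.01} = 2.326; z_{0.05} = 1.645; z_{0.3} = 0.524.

n₁ = 7

With allocation ratio k = n₂/n₁ = 3, Var(x̄₁−x̄₂) = σ²(1/n₁ + 1/(k·n₁)) = σ²·(k+1)/(k·n₁).
So n₁ = (1 + 1/k)·((z_{α/2} + z_β)/d)² = 1.333 × (2.169/0.97)².
n₁ = 1.333 × 5.00 = 6.7.
Round up: n₁ = 7, giving n₂ = 3 × 7 = 21.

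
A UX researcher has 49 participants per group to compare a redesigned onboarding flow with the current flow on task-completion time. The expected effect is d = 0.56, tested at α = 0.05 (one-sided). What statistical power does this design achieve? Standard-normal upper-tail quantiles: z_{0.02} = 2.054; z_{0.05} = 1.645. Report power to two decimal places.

power ≈ 0.87

For two equal groups, power = Φ(d·√(n/2) − z_{α}).
d·√(n/2) = 0.56 × √(49/2) = 0.56 × 4.950 = 2.772.
z_β = 2.772 − 1.645 = 1.127.
Power = Φ(1.127) = 0.870.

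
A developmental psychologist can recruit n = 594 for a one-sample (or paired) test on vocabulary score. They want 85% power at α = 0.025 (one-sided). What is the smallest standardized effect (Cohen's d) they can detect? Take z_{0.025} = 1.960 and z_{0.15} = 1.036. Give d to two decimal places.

d_min ≈ 0.12

For a single sample (or paired design) of n = 594: d_min = (z_{α} + z_β)/√n.
z-sum = 1.960 + 1.036 = 2.996.
d_min = 2.996 / √594 = 2.996 / 24.372 = 0.123.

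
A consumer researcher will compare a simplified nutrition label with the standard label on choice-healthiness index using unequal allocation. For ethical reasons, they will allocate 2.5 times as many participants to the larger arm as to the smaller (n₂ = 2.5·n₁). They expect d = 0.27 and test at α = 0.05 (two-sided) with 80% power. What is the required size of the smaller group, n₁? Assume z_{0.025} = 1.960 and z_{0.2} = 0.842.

n₁ = 151

With allocation ratio k = n₂/n₁ = 2.5, Var(x̄₁−x̄₂) = σ²(1/n₁ + 1/(k·n₁)) = σ²·(k+1)/(k·n₁).
So n₁ = (1 + 1/k)·((z_{α/2} + z_β)/d)² = 1.400 × (2.802/0.27)².
n₁ = 1.400 × 107.70 = 150.8.
Round up: n₁ = 151, giving n₂ = ⌈2.5 × 151⌉ = ⌈377.5⌉ = 378.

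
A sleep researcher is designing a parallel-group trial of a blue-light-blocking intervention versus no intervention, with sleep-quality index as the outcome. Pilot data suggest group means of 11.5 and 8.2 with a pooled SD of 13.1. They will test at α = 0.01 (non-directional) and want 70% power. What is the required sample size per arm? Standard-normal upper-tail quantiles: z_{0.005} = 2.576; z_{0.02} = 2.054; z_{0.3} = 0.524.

Cohen's d = |M₁ − M₂| / SD_pooled = |11.5 − 8.2| / 13.1 = 3.3 / 13.1 = 0.252.
For two independent groups with equal n: n = 2·((z_{α/2} + z_β) / d)².
z_{α/2} + z_β = 2.576 + 0.524 = 3.100.
n = 2 × (3.100 / 0.252)² = 2 × 12.302² = 2 × 151.33 = 302.7.
Round up to the next whole participant.

n = 303 per group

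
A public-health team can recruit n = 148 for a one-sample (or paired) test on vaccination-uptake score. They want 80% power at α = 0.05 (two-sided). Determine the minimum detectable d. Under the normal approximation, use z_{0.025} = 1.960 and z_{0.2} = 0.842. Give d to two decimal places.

d_min ≈ 0.23

For a single sample (or paired design) of n = 148: d_min = (z_{α/2} + z_β)/√n.
z-sum = 1.960 + 0.842 = 2.802.
d_min = 2.802 / √148 = 2.802 / 12.166 = 0.230.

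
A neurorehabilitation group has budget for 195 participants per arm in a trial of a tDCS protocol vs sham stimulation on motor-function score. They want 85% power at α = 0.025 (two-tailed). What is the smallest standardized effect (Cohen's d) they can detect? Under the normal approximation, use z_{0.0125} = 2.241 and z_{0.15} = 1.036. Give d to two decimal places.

For two independent groups of n = 195 each: d_min = (z_{α/2} + z_β)·√(2/n).
z-sum = 2.241 + 1.036 = 3.277.
d_min = 3.277 × √(2/195) = 3.277 × 0.1013 = 0.332.

d_min ≈ 0.33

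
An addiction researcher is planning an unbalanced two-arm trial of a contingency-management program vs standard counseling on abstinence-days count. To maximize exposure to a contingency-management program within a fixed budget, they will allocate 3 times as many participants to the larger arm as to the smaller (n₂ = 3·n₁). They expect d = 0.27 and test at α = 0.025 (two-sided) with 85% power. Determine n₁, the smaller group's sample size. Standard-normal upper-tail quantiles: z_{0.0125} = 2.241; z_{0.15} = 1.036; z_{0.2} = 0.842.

n₁ = 197

With allocation ratio k = n₂/n₁ = 3, Var(x̄₁−x̄₂) = σ²(1/n₁ + 1/(k·n₁)) = σ²·(k+1)/(k·n₁).
So n₁ = (1 + 1/k)·((z_{α/2} + z_β)/d)² = 1.333 × (3.277/0.27)².
n₁ = 1.333 × 147.31 = 196.4.
Round up: n₁ = 197, giving n₂ = 3 × 197 = 591.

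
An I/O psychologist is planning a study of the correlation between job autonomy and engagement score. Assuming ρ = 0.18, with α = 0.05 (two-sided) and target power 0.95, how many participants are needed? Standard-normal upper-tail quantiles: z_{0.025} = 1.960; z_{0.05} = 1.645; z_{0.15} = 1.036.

n = 396

Fisher's z: C = ½·ln((1+r)/(1−r)) = ½·ln(1.4390) = 0.1820.
n = ((z_{α/2} + z_β)/C)² + 3.
(1.960 + 1.645) / 0.1820 = 3.605 / 0.1820 = 19.808.
n = 19.808² + 3 = 392.34 + 3 = 395.3.
Round up.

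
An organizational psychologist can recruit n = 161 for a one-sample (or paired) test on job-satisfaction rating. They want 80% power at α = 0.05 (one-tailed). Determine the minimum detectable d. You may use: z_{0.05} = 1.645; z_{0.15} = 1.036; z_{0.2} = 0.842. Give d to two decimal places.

d_min ≈ 0.20

For a single sample (or paired design) of n = 161: d_min = (z_{α} + z_β)/√n.
z-sum = 1.645 + 0.842 = 2.487.
d_min = 2.487 / √161 = 2.487 / 12.689 = 0.196.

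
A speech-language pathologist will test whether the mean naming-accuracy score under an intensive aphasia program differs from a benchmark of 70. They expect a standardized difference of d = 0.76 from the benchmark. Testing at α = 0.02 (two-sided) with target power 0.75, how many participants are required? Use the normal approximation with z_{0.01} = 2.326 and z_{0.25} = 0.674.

n = 16

For a one-sample test: n = ((z_{α/2} + z_β) / d)².
z_{α/2} + z_β = 2.326 + 0.674 = 3.000.
n = (3.000 / 0.76)² = 3.947² = 15.58.
Round up.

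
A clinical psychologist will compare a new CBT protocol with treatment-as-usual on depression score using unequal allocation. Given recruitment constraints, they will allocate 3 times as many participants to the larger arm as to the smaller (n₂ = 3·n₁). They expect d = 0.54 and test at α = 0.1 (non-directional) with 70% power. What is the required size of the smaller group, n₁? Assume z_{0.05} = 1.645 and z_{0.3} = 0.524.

n₁ = 22

With allocation ratio k = n₂/n₁ = 3, Var(x̄₁−x̄₂) = σ²(1/n₁ + 1/(k·n₁)) = σ²·(k+1)/(k·n₁).
So n₁ = (1 + 1/k)·((z_{α/2} + z_β)/d)² = 1.333 × (2.169/0.54)².
n₁ = 1.333 × 16.13 = 21.5.
Round up: n₁ = 22, giving n₂ = 3 × 22 = 66.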